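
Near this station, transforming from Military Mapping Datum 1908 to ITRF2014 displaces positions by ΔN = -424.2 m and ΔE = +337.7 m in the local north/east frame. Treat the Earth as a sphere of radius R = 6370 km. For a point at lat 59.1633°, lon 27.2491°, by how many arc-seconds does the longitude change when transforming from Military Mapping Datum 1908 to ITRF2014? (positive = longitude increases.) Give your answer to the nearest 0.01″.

At latitude 59.1633°, cos φ = 0.512593.
One radian of longitude at latitude φ spans R cos φ, so Δλ = ΔE / (R cos φ) = 337.7 / (6370000 × 0.512593) = 1.0342e-04 rad = 21.333″.

Δλ = 21.33″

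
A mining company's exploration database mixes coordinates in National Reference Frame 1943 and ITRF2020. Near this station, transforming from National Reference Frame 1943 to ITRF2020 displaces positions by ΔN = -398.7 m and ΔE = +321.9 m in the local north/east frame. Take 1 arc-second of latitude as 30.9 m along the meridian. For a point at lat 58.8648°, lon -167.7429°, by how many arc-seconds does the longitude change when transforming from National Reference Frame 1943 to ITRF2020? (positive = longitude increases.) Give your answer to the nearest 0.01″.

Δλ = 20.15″

At latitude 58.8648°, cos φ = 0.517059.
1″ of longitude at this latitude = 30.90 × cos φ = 15.9771 m, so Δλ = 321.9 / 15.9771 = 20.148″.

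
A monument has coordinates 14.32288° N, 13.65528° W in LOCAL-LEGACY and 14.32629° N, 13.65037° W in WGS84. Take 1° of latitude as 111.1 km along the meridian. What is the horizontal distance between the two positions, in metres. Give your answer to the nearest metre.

650 m

Δφ = 14.32629° − 14.32288° = +0.00341°; Δλ = -13.65037° − -13.65528° = +0.00491°.
ΔN = Δφ × 111100 = 378.9 m; ΔE = Δλ × 111100 × cos(14.32288°) = +0.00491 × 111100 × 0.968917 = 528.5 m.
Distance = √(ΔE² + ΔN²) = √(528.5² + 378.9²) = 650.3 m.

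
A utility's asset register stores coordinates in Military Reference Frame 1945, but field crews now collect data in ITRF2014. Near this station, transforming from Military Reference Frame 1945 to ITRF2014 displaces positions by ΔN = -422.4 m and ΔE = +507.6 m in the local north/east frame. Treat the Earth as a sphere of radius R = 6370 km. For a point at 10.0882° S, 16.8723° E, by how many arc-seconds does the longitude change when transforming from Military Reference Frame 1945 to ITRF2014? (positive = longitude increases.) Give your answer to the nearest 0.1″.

At latitude -10.0882°, cos φ = 0.984539.
One radian of longitude at latitude φ spans R cos φ, so Δλ = ΔE / (R cos φ) = 507.6 / (6370000 × 0.984539) = 8.0937e-05 rad = 16.695″.

Δλ = 16.7″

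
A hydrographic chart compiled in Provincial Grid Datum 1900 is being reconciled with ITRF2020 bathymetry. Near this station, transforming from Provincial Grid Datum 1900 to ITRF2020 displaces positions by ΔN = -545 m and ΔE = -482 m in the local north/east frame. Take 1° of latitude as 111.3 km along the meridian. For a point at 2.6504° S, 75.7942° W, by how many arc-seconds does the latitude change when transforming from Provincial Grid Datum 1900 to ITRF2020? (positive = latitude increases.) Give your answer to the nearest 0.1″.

Δφ = -17.6″

1° of latitude = 111.3 km, so Δφ = -545.0 / 111300 = -0.0048967° = -17.628″.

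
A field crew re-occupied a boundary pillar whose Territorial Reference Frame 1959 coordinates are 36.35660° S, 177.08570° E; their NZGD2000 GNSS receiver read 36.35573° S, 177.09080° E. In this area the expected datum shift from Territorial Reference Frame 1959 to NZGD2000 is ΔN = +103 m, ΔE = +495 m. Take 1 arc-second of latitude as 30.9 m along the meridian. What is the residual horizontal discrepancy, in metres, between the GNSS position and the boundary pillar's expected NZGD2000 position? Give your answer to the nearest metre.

39 m

Observed coordinate differences: Δφ = +0.00087°, Δλ = +0.00510°.
Converting to metres (1° lat = 111240 m, cos φ = 0.805343): observed ΔN = 96.8 m, observed ΔE = 456.9 m.
Subtracting the expected shift leaves a residual of 96.8 − (103) = -6.2 m north and 456.9 − (495) = -38.1 m east.
Residual distance = √((-6.2)² + (-38.1)²) = 38.6 m.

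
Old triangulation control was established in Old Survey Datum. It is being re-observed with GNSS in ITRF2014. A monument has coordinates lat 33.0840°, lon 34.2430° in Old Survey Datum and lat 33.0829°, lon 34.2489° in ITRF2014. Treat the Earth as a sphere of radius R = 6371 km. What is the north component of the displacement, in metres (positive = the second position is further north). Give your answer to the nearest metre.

ΔN = -122 m

Δφ = 33.0829° − 33.0840° = -0.0011°; Δλ = 34.2489° − 34.2430° = +0.0059°.
1° along a meridian = πR/180 = 111195 m.
ΔN = Δφ × 111195 = -122.3 m; ΔE = Δλ × 111195 × cos(33.0840°) = +0.0059 × 111195 × 0.837871 = 549.7 m.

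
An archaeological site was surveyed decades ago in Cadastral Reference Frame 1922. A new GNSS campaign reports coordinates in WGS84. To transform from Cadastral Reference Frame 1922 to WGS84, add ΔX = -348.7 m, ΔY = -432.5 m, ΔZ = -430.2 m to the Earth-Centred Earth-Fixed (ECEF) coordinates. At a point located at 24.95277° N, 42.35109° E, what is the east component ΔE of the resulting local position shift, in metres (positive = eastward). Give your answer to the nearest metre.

The local east axis at (φ, λ) is (−sin λ, cos λ, 0), so ΔE = −sin(42.35109°)·(-348.7) + cos(42.35109°)·(-432.5) = -84.72 m.

ΔE = -85 m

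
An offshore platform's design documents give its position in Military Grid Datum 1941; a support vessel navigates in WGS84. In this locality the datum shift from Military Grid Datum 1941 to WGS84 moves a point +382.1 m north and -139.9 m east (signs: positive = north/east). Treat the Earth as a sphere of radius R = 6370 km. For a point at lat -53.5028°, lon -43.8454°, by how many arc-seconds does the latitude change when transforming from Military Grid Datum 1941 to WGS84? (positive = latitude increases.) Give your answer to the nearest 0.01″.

On a sphere of radius R, 1 rad of latitude = R, so Δφ = ΔN / R = 382.1 / 6370000 = 5.9984e-05 rad = 12.373″.

Δφ = 12.37″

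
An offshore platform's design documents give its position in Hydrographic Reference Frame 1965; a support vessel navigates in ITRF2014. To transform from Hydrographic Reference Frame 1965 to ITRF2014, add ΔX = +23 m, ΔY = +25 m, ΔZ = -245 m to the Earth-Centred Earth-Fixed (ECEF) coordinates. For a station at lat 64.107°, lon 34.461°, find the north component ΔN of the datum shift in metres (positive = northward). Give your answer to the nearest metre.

At φ = 64.107°, λ = 34.461°: sin φ = 0.899611, cos φ = 0.436692, sin λ = 0.565845, cos λ = 0.824512.
ΔN = −sin φ cos λ·ΔX − sin φ sin λ·ΔY + cos φ·ΔZ = −(0.899611)(0.824512)(23) − (0.899611)(0.565845)(25) + (0.436692)(-245) = -136.78 m.

ΔN = -137 m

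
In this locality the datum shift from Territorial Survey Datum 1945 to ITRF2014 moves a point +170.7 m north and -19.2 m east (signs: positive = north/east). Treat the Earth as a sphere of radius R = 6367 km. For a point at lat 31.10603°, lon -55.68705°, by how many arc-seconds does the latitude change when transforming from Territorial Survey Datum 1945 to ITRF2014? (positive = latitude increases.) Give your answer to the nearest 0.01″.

Δφ = 5.53″

On a sphere of radius R, 1 rad of latitude = R, so Δφ = ΔN / R = 170.7 / 6367000 = 2.6810e-05 rad = 5.530″.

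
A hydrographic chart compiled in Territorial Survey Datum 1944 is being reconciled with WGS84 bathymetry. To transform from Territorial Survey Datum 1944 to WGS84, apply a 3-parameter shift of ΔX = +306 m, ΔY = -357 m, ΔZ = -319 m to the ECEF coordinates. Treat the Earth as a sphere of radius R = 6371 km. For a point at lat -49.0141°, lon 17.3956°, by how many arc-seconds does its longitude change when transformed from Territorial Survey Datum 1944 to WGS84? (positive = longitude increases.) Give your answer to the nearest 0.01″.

Δλ = -21.33″

sin φ = -0.754871, cos φ = 0.655873, sin λ = 0.298968, cos λ = 0.954263.
East component: ΔE = −sin λ·ΔX + cos λ·ΔY = −(0.298968)(306) + (0.954263)(-357) = -432.16 m.
1° of latitude spans πR/180 = 111195 m; at latitude φ, 1° of longitude spans that × cos φ = 72929.8 m, so Δλ = -432.16 / 72929.8 × 3600 = -21.332″.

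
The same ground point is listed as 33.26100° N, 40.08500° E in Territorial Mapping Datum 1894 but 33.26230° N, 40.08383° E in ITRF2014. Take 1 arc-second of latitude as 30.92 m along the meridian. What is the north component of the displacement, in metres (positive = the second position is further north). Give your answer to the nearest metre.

Δφ = 33.26230° − 33.26100° = +0.00130°; Δλ = 40.08383° − 40.08500° = -0.00117°.
1° of latitude = 3600 × 30.92 = 111312 m.
ΔN = Δφ × 111312 = 144.7 m; ΔE = Δλ × 111312 × cos(33.26100°) = -0.00117 × 111312 × 0.836181 = -108.9 m.

ΔN = 145 m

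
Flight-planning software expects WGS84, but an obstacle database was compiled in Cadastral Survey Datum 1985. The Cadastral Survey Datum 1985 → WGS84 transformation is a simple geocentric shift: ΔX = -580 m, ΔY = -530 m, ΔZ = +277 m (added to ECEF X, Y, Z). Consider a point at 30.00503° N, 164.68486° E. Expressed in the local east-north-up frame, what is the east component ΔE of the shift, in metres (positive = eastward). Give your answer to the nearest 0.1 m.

The local east axis at (φ, λ) is (−sin λ, cos λ, 0), so ΔE = −sin(164.68486°)·(-580) + cos(164.68486°)·(-530) = 664.37 m.

ΔE = 664.4 m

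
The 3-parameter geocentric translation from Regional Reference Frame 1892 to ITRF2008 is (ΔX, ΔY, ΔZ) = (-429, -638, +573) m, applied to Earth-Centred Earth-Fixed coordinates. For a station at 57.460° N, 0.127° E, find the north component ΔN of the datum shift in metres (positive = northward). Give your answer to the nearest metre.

The local north axis is (−sin φ cos λ, −sin φ sin λ, cos φ), giving ΔN = 361.653 + 1.192 + 308.210 = 671.06 m.

ΔN = 671 m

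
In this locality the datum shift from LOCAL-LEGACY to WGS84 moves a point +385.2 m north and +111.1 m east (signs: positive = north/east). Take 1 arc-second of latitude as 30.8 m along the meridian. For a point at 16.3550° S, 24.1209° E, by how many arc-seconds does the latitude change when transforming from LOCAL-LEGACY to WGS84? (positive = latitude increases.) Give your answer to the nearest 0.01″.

Δφ = 12.51″

1″ of latitude = 30.80 m, so Δφ = 385.2 / 30.80 = 12.506″.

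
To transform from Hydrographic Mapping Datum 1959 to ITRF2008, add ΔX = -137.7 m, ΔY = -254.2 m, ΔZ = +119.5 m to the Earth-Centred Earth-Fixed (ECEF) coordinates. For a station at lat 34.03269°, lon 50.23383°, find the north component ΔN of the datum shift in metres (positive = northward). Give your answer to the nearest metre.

ΔN = 258 m

The local north axis is (−sin φ cos λ, −sin φ sin λ, cos φ), giving ΔN = 49.296 + 109.355 + 99.032 = 257.68 m.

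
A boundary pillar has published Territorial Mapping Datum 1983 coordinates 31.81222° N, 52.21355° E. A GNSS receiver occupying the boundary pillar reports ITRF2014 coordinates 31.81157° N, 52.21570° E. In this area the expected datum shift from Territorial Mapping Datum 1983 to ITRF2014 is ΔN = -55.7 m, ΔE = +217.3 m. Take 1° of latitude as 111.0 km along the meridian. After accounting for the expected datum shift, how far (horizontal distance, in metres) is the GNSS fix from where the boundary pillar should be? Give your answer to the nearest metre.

22 m

Observed coordinate differences: Δφ = -0.00065°, Δλ = +0.00215°.
Converting to metres (1° lat = 111000 m, cos φ = 0.849780): observed ΔN = -72.2 m, observed ΔE = 202.8 m.
Subtracting the expected shift leaves a residual of -72.2 − (-55.7) = -16.5 m north and 202.8 − (217.3) = -14.5 m east.
Residual distance = √((-16.5)² + (-14.5)²) = 21.9 m.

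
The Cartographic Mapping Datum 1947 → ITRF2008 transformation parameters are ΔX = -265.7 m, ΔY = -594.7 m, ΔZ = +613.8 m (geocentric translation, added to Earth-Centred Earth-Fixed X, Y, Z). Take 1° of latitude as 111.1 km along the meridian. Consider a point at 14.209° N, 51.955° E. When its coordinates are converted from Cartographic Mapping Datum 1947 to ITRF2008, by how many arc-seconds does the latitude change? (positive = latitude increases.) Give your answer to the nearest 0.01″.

Δφ = 24.31″

sin φ = 0.245460, cos φ = 0.969407, sin λ = 0.787527, cos λ = 0.616280.
North component: ΔN = −sin φ cos λ·ΔX − sin φ sin λ·ΔY + cos φ·ΔZ = −(0.245460)(0.616280)(-265.7) − (0.245460)(0.787527)(-594.7) + (0.969407)(613.8) = 750.17 m.
1° of latitude spans 111100 m, so Δφ = 750.17 / 111100 × 3600 = 24.308″.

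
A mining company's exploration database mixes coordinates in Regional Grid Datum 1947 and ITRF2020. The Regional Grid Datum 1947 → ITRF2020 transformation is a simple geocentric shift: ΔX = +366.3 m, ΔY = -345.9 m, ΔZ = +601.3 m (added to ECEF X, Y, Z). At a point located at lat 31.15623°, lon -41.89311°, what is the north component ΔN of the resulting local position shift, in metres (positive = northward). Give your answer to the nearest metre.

ΔN = 254 m

The local north axis is (−sin φ cos λ, −sin φ sin λ, cos φ), giving ΔN = -141.073 − 119.499 + 514.568 = 254.00 m.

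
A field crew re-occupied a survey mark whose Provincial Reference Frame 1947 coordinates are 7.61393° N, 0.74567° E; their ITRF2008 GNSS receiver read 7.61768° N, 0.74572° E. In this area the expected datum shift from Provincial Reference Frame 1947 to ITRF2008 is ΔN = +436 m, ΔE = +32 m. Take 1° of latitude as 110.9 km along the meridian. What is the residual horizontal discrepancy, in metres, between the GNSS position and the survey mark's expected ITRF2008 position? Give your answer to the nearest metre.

Observed coordinate differences: Δφ = +0.00375°, Δλ = +0.00005°.
Converting to metres (1° lat = 110900 m, cos φ = 0.991183): observed ΔN = 415.9 m, observed ΔE = 5.5 m.
Subtracting the expected shift leaves a residual of 415.9 − (436) = -20.1 m north and 5.5 − (32) = -26.5 m east.
Residual distance = √((-20.1)² + (-26.5)²) = 33.3 m.

33 m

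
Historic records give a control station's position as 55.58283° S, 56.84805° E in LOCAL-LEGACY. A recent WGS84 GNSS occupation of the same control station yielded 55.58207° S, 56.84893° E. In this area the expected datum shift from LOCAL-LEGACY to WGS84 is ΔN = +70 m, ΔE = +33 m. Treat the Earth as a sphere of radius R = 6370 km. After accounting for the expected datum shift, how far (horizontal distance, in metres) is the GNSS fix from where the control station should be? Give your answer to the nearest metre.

27 m

Observed coordinate differences: Δφ = +0.00076°, Δλ = +0.00088°.
Converting to metres (1° lat = 111177 m, cos φ = 0.565214): observed ΔN = 84.5 m, observed ΔE = 55.3 m.
Subtracting the expected shift leaves a residual of 84.5 − (70) = 14.5 m north and 55.3 − (33) = 22.3 m east.
Residual distance = √(14.5² + 22.3²) = 26.6 m.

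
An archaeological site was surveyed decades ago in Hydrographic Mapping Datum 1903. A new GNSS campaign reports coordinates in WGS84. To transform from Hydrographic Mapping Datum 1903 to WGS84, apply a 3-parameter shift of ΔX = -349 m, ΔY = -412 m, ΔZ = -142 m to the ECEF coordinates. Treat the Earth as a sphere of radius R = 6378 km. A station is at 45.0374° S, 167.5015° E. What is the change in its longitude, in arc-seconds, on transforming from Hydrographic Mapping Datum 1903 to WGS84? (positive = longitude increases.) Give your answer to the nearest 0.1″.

Δλ = 21.9″

sin φ = -0.707568, cos φ = 0.706645, sin λ = 0.216414, cos λ = -0.976302.
East component: ΔE = −sin λ·ΔX + cos λ·ΔY = −(0.216414)(-349) + (-0.976302)(-412) = 477.76 m.
1° of latitude spans πR/180 = 111317 m; at latitude φ, 1° of longitude spans that × cos φ = 78661.7 m, so Δλ = 477.76 / 78661.7 × 3600 = 21.865″.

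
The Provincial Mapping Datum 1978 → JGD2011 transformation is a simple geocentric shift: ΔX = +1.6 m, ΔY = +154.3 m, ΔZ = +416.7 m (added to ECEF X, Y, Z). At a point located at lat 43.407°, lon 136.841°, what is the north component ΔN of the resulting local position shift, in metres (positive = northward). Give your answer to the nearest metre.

ΔN = 231 m

At φ = 43.407°, λ = 136.841°: sin φ = 0.687176, cos φ = 0.726491, sin λ = 0.684025, cos λ = -0.729458.
ΔN = −sin φ cos λ·ΔX − sin φ sin λ·ΔY + cos φ·ΔZ = −(0.687176)(-0.729458)(1.6) − (0.687176)(0.684025)(154.3) + (0.726491)(416.7) = 231.00 m.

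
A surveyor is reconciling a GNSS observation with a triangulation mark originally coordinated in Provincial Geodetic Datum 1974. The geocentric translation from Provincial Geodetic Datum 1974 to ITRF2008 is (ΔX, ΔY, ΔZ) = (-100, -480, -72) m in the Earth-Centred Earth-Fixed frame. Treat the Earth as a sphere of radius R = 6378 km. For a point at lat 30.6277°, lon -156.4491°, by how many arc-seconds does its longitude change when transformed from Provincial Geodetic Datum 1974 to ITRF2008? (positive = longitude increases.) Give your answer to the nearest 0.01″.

sin φ = 0.509457, cos φ = 0.860496, sin λ = -0.399564, cos λ = -0.916705.
East component: ΔE = −sin λ·ΔX + cos λ·ΔY = −(-0.399564)(-100) + (-0.916705)(-480) = 400.06 m.
1° of latitude spans πR/180 = 111317 m; at latitude φ, 1° of longitude spans that × cos φ = 95787.9 m, so Δλ = 400.06 / 95787.9 × 3600 = 15.036″.

Δλ = 15.04″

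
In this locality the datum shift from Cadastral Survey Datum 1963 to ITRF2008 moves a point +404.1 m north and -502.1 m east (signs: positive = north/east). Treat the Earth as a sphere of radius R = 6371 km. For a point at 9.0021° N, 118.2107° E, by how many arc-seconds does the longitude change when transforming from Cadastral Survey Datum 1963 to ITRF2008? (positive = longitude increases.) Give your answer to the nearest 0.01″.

At latitude 9.0021°, cos φ = 0.987683.
One radian of longitude at latitude φ spans R cos φ, so Δλ = ΔE / (R cos φ) = -502.1 / (6371000 × 0.987683) = -7.9793e-05 rad = -16.459″.

Δλ = -16.46″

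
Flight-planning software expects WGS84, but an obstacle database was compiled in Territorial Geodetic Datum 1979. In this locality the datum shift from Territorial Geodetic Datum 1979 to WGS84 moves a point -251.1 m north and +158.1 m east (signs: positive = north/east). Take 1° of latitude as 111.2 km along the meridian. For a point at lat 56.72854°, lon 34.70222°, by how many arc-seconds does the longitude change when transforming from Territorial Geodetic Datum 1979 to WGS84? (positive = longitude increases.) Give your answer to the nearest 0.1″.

At latitude 56.72854°, cos φ = 0.548606.
1° of longitude at this latitude = 111.2 × cos φ = 61.01 km, so Δλ = 158.1 / 61005.0 = 0.0025916° = 9.330″.

Δλ = 9.3″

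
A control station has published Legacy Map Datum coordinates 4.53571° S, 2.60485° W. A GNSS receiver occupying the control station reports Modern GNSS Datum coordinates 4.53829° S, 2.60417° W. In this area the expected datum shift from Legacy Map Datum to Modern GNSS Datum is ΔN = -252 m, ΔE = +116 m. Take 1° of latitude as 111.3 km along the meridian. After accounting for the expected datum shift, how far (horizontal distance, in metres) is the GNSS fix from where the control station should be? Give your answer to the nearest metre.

54 m

Observed coordinate differences: Δφ = -0.00258°, Δλ = +0.00068°.
Converting to metres (1° lat = 111300 m, cos φ = 0.996868): observed ΔN = -287.2 m, observed ΔE = 75.4 m.
Subtracting the expected shift leaves a residual of -287.2 − (-252) = -35.2 m north and 75.4 − (116) = -40.6 m east.
Residual distance = √((-35.2)² + (-40.6)²) = 53.7 m.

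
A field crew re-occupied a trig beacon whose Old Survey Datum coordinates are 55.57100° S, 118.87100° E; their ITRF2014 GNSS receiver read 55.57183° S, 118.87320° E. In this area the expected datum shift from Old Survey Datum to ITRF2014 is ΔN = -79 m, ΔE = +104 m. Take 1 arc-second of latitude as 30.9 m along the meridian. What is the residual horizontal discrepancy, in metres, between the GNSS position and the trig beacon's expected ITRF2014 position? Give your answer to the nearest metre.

Observed coordinate differences: Δφ = -0.00083°, Δλ = +0.00220°.
Converting to metres (1° lat = 111240 m, cos φ = 0.565385): observed ΔN = -92.3 m, observed ΔE = 138.4 m.
Subtracting the expected shift leaves a residual of -92.3 − (-79) = -13.3 m north and 138.4 − (104) = 34.4 m east.
Residual distance = √((-13.3)² + 34.4²) = 36.9 m.

37 m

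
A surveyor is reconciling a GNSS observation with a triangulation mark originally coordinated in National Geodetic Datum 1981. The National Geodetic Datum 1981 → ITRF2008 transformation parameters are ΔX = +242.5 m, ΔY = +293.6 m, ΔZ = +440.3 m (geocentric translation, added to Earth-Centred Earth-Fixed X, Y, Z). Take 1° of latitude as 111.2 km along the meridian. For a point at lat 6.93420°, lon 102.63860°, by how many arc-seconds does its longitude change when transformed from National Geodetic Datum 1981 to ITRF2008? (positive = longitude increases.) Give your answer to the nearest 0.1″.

Δλ = -9.8″

sin φ = 0.120729, cos φ = 0.992685, sin λ = 0.975770, cos λ = -0.218801.
East component: ΔE = −sin λ·ΔX + cos λ·ΔY = −(0.975770)(242.5) + (-0.218801)(293.6) = -300.86 m.
1° of latitude spans 111200 m; at latitude φ, 1° of longitude spans that × cos φ = 110386.6 m, so Δλ = -300.86 / 110386.6 × 3600 = -9.812″.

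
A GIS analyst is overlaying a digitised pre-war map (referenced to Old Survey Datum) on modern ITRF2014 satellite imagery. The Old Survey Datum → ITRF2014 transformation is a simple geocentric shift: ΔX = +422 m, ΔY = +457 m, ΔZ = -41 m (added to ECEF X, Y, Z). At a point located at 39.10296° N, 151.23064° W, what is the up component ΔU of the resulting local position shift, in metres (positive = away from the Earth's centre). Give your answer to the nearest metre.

ΔU = -484 m

At φ = 39.10296°, λ = -151.23064°: sin φ = 0.630716, cos φ = 0.776014, sin λ = -0.481285, cos λ = -0.876564.
ΔU = cos φ cos λ·ΔX + cos φ sin λ·ΔY + sin φ·ΔZ = (0.776014)(-0.876564)(422) + (0.776014)(-0.481285)(457) + (0.630716)(-41) = -483.60 m.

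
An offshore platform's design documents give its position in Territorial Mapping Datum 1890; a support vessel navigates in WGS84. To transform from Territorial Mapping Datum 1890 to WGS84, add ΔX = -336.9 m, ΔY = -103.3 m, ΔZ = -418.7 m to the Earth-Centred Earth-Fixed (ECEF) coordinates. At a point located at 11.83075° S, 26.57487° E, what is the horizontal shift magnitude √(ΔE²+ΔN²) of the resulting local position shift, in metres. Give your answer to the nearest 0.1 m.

At φ = -11.83075°, λ = 26.57487°: sin φ = -0.205021, cos φ = 0.978757, sin λ = 0.447367, cos λ = 0.894351.
ΔE = −sin λ·ΔX + cos λ·ΔY = −(0.447367)·(-336.9) + (0.894351)·(-103.3) = 58.33 m.
ΔN = −sin φ cos λ·ΔX − sin φ sin λ·ΔY + cos φ·ΔZ = −(-0.205021)(0.894351)(-336.9) − (-0.205021)(0.447367)(-103.3) + (0.978757)(-418.7) = -481.05 m.
Horizontal magnitude = √(ΔE² + ΔN²) = √(58.33² + (-481.05)²) = 484.58 m.

484.6 m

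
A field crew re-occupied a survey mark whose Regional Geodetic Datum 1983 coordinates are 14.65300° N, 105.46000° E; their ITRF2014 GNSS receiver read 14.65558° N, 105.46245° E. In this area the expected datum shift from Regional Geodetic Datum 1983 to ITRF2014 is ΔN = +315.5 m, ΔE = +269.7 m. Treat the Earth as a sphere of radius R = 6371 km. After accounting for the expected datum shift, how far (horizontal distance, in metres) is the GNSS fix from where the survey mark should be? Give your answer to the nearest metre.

Observed coordinate differences: Δφ = +0.00258°, Δλ = +0.00245°.
Converting to metres (1° lat = 111195 m, cos φ = 0.967476): observed ΔN = 286.9 m, observed ΔE = 263.6 m.
Subtracting the expected shift leaves a residual of 286.9 − (315.5) = -28.6 m north and 263.6 − (269.7) = -6.1 m east.
Residual distance = √((-28.6)² + (-6.1)²) = 29.3 m.

29 m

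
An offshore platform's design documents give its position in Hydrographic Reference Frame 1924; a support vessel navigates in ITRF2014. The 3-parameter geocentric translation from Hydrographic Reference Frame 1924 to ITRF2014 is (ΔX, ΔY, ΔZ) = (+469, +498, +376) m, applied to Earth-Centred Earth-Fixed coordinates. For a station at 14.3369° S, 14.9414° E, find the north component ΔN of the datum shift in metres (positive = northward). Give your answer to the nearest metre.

The local north axis is (−sin φ cos λ, −sin φ sin λ, cos φ), giving ΔN = 112.209 + 31.795 + 364.290 = 508.29 m.

ΔN = 508 m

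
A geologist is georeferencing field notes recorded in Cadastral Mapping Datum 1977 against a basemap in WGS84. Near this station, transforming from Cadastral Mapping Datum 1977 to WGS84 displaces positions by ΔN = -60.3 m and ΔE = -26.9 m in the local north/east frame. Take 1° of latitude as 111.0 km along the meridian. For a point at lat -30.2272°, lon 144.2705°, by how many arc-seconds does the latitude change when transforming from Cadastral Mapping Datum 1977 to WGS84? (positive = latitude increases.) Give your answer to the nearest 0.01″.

Δφ = -1.96″

1° of latitude = 111.0 km, so Δφ = -60.3 / 111000 = -0.0005432° = -1.956″.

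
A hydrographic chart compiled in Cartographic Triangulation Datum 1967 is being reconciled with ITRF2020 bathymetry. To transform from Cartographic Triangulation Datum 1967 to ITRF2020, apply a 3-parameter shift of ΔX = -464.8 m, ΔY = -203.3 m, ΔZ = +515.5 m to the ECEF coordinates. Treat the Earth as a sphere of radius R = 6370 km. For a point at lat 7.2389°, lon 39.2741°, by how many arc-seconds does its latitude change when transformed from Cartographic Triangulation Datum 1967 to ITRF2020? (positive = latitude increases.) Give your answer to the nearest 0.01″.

Δφ = 18.55″

sin φ = 0.126007, cos φ = 0.992029, sin λ = 0.633031, cos λ = 0.774126.
North component: ΔN = −sin φ cos λ·ΔX − sin φ sin λ·ΔY + cos φ·ΔZ = −(0.126007)(0.774126)(-464.8) − (0.126007)(0.633031)(-203.3) + (0.992029)(515.5) = 572.95 m.
1° of latitude spans πR/180 = 111177 m, so Δφ = 572.95 / 111177 × 3600 = 18.552″.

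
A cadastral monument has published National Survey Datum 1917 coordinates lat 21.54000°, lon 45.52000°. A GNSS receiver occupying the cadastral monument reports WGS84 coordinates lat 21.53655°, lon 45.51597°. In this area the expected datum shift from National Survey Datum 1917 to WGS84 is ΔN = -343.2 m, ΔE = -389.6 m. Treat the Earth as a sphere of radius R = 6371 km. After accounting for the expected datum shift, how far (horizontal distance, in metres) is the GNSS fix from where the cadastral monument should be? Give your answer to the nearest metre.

49 m

Observed coordinate differences: Δφ = -0.00345°, Δλ = -0.00403°.
Converting to metres (1° lat = 111195 m, cos φ = 0.930161): observed ΔN = -383.6 m, observed ΔE = -416.8 m.
Subtracting the expected shift leaves a residual of -383.6 − (-343.2) = -40.4 m north and -416.8 − (-389.6) = -27.2 m east.
Residual distance = √((-40.4)² + (-27.2)²) = 48.7 m.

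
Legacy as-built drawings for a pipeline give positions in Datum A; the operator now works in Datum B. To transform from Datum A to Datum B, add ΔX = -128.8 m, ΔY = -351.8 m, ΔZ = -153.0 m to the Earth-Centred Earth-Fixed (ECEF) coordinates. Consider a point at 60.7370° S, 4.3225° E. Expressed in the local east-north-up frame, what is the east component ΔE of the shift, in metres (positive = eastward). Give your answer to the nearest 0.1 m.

ΔE = -341.1 m

At φ = -60.7370°, λ = 4.3225°: sin φ = -0.872385, cos φ = 0.488819, sin λ = 0.075370, cos λ = 0.997156.
ΔE = −sin λ·ΔX + cos λ·ΔY = −(0.075370)·(-128.8) + (0.997156)·(-351.8) = -341.09 m.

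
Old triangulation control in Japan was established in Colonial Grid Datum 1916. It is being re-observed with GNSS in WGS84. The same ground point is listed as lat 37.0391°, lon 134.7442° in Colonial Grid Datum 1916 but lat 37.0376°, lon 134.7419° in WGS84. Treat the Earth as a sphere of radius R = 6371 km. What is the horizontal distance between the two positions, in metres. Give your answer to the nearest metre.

264 m

Δφ = 37.0376° − 37.0391° = -0.0015°; Δλ = 134.7419° − 134.7442° = -0.0023°.
1° along a meridian = πR/180 = 111195 m.
ΔN = Δφ × 111195 = -166.8 m; ΔE = Δλ × 111195 × cos(37.0391°) = -0.0023 × 111195 × 0.798225 = -204.1 m.
Distance = √(ΔE² + ΔN²) = √((-204.1)² + (-166.8)²) = 263.6 m.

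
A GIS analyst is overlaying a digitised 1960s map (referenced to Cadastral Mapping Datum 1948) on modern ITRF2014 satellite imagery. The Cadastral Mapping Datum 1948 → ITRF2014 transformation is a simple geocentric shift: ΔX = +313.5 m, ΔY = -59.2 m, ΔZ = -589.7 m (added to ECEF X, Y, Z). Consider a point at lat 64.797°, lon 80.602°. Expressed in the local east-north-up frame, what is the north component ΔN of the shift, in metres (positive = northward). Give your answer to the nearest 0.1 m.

The local north axis is (−sin φ cos λ, −sin φ sin λ, cos φ), giving ΔN = -46.319 + 52.845 − 251.110 = -244.58 m.

ΔN = -244.6 m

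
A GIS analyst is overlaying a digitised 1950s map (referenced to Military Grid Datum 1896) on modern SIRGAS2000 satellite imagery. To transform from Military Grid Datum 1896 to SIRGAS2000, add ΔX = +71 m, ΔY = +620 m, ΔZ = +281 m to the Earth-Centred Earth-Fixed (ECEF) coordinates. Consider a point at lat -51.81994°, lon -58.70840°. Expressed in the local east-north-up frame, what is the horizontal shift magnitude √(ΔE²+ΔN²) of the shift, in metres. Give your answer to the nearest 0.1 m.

438.4 m

At φ = -51.81994°, λ = -58.70840°: sin φ = -0.786072, cos φ = 0.618135, sin λ = -0.854535, cos λ = 0.519394.
ΔE = −sin λ·ΔX + cos λ·ΔY = −(-0.854535)·(71) + (0.519394)·(620) = 382.70 m.
ΔN = −sin φ cos λ·ΔX − sin φ sin λ·ΔY + cos φ·ΔZ = −(-0.786072)(0.519394)(71) − (-0.786072)(-0.854535)(620) + (0.618135)(281) = -213.79 m.
Horizontal magnitude = √(ΔE² + ΔN²) = √(382.70² + (-213.79)²) = 438.36 m.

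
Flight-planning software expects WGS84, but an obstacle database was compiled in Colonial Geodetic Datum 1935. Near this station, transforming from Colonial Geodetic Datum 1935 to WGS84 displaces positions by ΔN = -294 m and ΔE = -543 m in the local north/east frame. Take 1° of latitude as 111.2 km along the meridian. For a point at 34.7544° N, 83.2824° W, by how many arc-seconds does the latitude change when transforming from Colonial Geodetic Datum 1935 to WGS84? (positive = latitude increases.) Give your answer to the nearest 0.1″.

1° of latitude = 111.2 km, so Δφ = -294.0 / 111200 = -0.0026439° = -9.518″.

Δφ = -9.5″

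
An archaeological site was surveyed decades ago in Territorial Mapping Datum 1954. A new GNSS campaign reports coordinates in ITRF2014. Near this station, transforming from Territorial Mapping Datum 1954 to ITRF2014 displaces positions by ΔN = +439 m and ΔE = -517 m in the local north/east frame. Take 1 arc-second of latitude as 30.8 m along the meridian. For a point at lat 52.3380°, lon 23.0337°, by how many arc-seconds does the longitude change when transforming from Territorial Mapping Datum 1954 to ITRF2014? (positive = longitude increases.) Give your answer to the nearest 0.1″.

Δλ = -27.5″

At latitude 52.3380°, cos φ = 0.611002.
1″ of longitude at this latitude = 30.80 × cos φ = 18.8189 m, so Δλ = -517.0 / 18.8189 = -27.472″.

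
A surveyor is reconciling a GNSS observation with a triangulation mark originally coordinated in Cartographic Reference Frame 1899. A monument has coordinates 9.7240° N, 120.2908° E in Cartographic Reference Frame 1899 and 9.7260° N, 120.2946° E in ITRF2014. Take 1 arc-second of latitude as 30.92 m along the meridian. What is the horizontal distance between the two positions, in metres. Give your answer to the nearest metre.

Δφ = 9.7260° − 9.7240° = +0.0020°; Δλ = 120.2946° − 120.2908° = +0.0038°.
1° of latitude = 3600 × 30.92 = 111312 m.
ΔN = Δφ × 111312 = 222.6 m; ΔE = Δλ × 111312 × cos(9.7240°) = +0.0038 × 111312 × 0.985633 = 416.9 m.
Distance = √(ΔE² + ΔN²) = √(416.9² + 222.6²) = 472.6 m.

473 m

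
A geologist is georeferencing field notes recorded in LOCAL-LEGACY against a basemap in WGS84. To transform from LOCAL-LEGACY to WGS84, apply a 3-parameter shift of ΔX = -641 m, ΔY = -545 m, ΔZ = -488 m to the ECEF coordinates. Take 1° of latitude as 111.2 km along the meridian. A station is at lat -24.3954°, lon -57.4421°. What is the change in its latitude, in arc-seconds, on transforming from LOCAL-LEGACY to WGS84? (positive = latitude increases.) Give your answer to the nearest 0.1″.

sin φ = -0.413031, cos φ = 0.910717, sin λ = -0.842848, cos λ = 0.538152.
North component: ΔN = −sin φ cos λ·ΔX − sin φ sin λ·ΔY + cos φ·ΔZ = −(-0.413031)(0.538152)(-641) − (-0.413031)(-0.842848)(-545) + (0.910717)(-488) = -397.18 m.
1° of latitude spans 111200 m, so Δφ = -397.18 / 111200 × 3600 = -12.858″.

Δφ = -12.9″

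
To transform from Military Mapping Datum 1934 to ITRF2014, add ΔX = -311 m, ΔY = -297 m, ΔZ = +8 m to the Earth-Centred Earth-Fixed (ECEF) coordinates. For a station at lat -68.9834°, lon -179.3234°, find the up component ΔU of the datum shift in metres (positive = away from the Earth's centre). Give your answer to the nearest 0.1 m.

The local up (radial) axis is (cos φ cos λ, cos φ sin λ, sin φ), giving ΔU = 111.529 + 1.258 − 7.468 = 105.32 m.

ΔU = 105.3 m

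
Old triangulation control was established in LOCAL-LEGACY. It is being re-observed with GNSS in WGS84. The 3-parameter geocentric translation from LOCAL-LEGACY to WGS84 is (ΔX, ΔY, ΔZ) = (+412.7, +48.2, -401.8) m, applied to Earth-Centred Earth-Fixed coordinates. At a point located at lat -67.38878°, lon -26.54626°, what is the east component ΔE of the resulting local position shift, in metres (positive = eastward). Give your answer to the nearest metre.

ΔE = 228 m

The local east axis at (φ, λ) is (−sin λ, cos λ, 0), so ΔE = −sin(-26.54626°)·412.7 + cos(-26.54626°)·48.2 = 227.56 m.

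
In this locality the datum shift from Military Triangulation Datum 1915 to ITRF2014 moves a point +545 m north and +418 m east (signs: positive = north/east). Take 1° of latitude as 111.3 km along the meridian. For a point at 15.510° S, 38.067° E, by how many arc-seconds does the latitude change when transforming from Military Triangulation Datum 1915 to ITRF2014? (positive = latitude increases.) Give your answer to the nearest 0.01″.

1° of latitude = 111.3 km, so Δφ = 545.0 / 111300 = 0.0048967° = 17.628″.

Δφ = 17.63″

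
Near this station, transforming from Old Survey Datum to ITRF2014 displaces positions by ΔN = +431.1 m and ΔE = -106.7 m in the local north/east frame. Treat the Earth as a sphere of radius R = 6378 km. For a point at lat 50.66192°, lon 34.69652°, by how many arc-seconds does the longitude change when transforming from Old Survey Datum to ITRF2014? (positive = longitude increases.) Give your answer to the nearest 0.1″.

At latitude 50.66192°, cos φ = 0.633895.
One radian of longitude at latitude φ spans R cos φ, so Δλ = ΔE / (R cos φ) = -106.7 / (6378000 × 0.633895) = -2.6391e-05 rad = -5.444″.

Δλ = -5.4″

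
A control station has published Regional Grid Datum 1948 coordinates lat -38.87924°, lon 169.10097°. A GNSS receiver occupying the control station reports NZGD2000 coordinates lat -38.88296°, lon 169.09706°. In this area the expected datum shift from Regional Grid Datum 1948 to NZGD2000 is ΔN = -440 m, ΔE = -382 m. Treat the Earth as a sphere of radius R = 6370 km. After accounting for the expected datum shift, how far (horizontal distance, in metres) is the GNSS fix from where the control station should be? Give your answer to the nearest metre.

51 m

Observed coordinate differences: Δφ = -0.00372°, Δλ = -0.00391°.
Converting to metres (1° lat = 111177 m, cos φ = 0.778471): observed ΔN = -413.6 m, observed ΔE = -338.4 m.
Subtracting the expected shift leaves a residual of -413.6 − (-440) = 26.4 m north and -338.4 − (-382) = 43.6 m east.
Residual distance = √(26.4² + 43.6²) = 51.0 m.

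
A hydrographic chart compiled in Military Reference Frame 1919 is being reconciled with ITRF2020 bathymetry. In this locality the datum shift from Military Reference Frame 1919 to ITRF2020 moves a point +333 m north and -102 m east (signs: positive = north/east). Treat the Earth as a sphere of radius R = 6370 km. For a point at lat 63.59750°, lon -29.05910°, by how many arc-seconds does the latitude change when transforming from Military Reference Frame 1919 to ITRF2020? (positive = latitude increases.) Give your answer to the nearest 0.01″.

On a sphere of radius R, 1 rad of latitude = R, so Δφ = ΔN / R = 333.0 / 6370000 = 5.2276e-05 rad = 10.783″.

Δφ = 10.78″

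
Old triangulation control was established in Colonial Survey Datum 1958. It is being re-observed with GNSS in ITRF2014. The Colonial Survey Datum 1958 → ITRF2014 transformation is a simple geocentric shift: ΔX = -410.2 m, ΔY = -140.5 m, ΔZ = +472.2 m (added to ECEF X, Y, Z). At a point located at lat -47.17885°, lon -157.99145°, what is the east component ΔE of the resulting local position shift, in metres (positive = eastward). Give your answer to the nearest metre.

At φ = -47.17885°, λ = -157.99145°: sin φ = -0.733479, cos φ = 0.679712, sin λ = -0.374745, cos λ = -0.927128.
ΔE = −sin λ·ΔX + cos λ·ΔY = −(-0.374745)·(-410.2) + (-0.927128)·(-140.5) = -23.46 m.

ΔE = -23 m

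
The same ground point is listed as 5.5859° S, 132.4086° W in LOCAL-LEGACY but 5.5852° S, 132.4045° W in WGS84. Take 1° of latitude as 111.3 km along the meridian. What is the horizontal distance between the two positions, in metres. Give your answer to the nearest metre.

Δφ = -5.5852° − -5.5859° = +0.0007°; Δλ = -132.4045° − -132.4086° = +0.0041°.
ΔN = Δφ × 111300 = 77.9 m; ΔE = Δλ × 111300 × cos(-5.5859°) = +0.0041 × 111300 × 0.995251 = 454.2 m.
Distance = √(ΔE² + ΔN²) = √(454.2² + 77.9²) = 460.8 m.

461 m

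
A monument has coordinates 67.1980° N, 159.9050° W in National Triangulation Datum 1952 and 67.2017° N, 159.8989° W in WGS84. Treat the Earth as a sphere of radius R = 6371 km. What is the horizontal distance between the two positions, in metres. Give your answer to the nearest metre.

488 m

Δφ = 67.2017° − 67.1980° = +0.0037°; Δλ = -159.8989° − -159.9050° = +0.0061°.
1° along a meridian = πR/180 = 111195 m.
ΔN = Δφ × 111195 = 411.4 m; ΔE = Δλ × 111195 × cos(67.1980°) = +0.0061 × 111195 × 0.387548 = 262.9 m.
Distance = √(ΔE² + ΔN²) = √(262.9² + 411.4²) = 488.2 m.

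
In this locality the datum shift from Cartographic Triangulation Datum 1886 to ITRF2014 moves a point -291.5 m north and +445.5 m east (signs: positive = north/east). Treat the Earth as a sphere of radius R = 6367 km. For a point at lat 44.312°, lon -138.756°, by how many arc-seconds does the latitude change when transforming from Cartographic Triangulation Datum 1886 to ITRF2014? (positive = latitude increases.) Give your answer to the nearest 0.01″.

Δφ = -9.44″

On a sphere of radius R, 1 rad of latitude = R, so Δφ = ΔN / R = -291.5 / 6367000 = -4.5783e-05 rad = -9.443″.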